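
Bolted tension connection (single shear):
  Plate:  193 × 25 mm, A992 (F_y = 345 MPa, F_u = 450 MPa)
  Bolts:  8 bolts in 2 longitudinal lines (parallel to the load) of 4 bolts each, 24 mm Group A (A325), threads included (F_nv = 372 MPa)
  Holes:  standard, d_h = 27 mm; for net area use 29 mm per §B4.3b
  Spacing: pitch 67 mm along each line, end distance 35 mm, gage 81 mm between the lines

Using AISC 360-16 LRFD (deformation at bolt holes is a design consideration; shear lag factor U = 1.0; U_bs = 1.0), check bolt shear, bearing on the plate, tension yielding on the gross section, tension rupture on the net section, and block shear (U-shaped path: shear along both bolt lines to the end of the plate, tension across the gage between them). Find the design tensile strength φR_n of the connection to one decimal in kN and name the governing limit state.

1009.7 kN (bolt shear governs)

Bolt shear: A_b = π(24)²/4 = 452.39 mm². φR_n = 0.75 × 372 × 452.39 × 8 × 1 = 1009.7 kN.
Bearing (25 mm plate, F_u = 450 MPa): end bolts L_c = 35 − 27/2 = 21.5, R_n = min(1.2×21.5×25×450, 2.4×24×25×450) = 290.25 kN/bolt; interior L_c = 67 − 27 = 40, R_n = 540 kN/bolt. φR_n = 0.75 × (2×290.25 + 6×540) = 2865.4 kN.
Tension yield (gross): A_g = 193×25 = 4825 mm². φR_n = 0.90 × 345 × 4825 = 1498.2 kN.
Tension rupture (net): A_n = (193 − 2×29)×25 = 3375 mm² (U = 1.0, A_e = A_n). φR_n = 0.75 × 450 × 3375 = 1139.1 kN.
Block shear: shear path 2×[35+3×67] = 2×236 mm, A_gv = 11800, A_nv = 2×(236 − 3.5×29)×25 = 6725 mm²; tension across gage: (81 − 1×29)×25 = 1300 mm². R_n = min(0.6×450×6725, 0.6×345×11800) + 1.0×450×1300 = min(1815.8, 2442.6) + 585 = 2400.8 kN. φR_n = 0.75 × 2400.8 = 1800.6 kN.
Governing: min(1009.7, 2865.4, 1498.2, 1139.1, 1800.6) = 1009.7 kN → bolt shear.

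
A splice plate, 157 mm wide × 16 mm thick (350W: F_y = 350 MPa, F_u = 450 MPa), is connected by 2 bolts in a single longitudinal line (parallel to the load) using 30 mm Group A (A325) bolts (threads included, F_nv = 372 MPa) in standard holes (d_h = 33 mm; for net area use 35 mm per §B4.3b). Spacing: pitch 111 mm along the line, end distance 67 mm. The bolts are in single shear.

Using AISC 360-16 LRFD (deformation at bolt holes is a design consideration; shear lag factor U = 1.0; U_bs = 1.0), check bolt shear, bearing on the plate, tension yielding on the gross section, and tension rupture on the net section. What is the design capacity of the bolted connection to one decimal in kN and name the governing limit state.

394.4 kN (bolt shear governs)

Bolt shear: A_b = π(30)²/4 = 706.86 mm². φR_n = 0.75 × 372 × 706.86 × 2 × 1 = 394.4 kN.
Bearing (16 mm plate, F_u = 450 MPa): end bolts L_c = 67 − 33/2 = 50.5, R_n = min(1.2×50.5×16×450, 2.4×30×16×450) = 436.32 kN/bolt; interior L_c = 111 − 33 = 78, R_n = 518.4 kN/bolt. φR_n = 0.75 × (1×436.32 + 1×518.4) = 716.0 kN.
Tension yield (gross): A_g = 157×16 = 2512 mm². φR_n = 0.90 × 350 × 2512 = 791.3 kN.
Tension rupture (net): A_n = (157 − 1×35)×16 = 1952 mm² (U = 1.0, A_e = A_n). φR_n = 0.75 × 450 × 1952 = 658.8 kN.
Governing: min(394.4, 716.0, 791.3, 658.8) = 394.4 kN → bolt shear.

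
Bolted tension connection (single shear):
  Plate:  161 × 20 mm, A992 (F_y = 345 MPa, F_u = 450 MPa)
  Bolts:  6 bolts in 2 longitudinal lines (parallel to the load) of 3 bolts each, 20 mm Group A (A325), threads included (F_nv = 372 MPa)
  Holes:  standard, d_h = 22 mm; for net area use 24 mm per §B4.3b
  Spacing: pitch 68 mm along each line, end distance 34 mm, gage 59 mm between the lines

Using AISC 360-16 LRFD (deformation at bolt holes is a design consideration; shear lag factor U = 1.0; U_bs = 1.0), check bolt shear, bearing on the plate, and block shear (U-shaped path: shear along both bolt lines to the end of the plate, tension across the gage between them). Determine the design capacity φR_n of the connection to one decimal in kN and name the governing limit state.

Bolt shear: A_b = π(20)²/4 = 314.16 mm². φR_n = 0.75 × 372 × 314.16 × 6 × 1 = 525.9 kN.
Bearing (20 mm plate, F_u = 450 MPa): end bolts L_c = 34 − 22/2 = 23, R_n = min(1.2×23×20×450, 2.4×20×20×450) = 248.4 kN/bolt; interior L_c = 68 − 22 = 46, R_n = 432 kN/bolt. φR_n = 0.75 × (2×248.4 + 4×432) = 1668.6 kN.
Block shear: shear path 2×[34+2×68] = 2×170 mm, A_gv = 6800, A_nv = 2×(170 − 2.5×24)×20 = 4400 mm²; tension across gage: (59 − 1×24)×20 = 700 mm². R_n = min(0.6×450×4400, 0.6×345×6800) + 1.0×450×700 = min(1188, 1407.6) + 315 = 1503 kN. φR_n = 0.75 × 1503 = 1127.3 kN.
Governing: min(525.9, 1668.6, 1127.3) = 525.9 kN → bolt shear.

525.9 kN (bolt shear governs)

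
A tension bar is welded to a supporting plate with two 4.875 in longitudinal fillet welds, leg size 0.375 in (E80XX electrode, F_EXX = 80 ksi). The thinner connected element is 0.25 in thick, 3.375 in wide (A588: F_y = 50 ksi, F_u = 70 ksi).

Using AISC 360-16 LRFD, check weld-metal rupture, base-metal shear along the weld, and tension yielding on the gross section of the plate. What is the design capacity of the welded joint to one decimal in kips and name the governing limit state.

38.0 kips (gross-section yield governs)

Weld metal: throat = 0.707×0.375 = 0.26513 in, L = 2×4.875 = 9.75 in. φR_n = 0.75 × 0.6 × 80 × 0.26513 × 9.75 = 93.1 kips.
Base metal shear (0.25 in plate): yield φR_n = 1.0×0.6×50×0.25×9.75 = 73.1 kips; rupture φR_n = 0.75×0.6×70×0.25×9.75 = 76.8 kips; take 73.1 kips (yield).
Tension yield (gross): A_g = 3.375×0.25 = 0.84375 in². φR_n = 0.90 × 50 × 0.84375 = 38.0 kips.
Governing: min(93.1, 73.1, 38.0) = 38.0 kips → gross-section yield.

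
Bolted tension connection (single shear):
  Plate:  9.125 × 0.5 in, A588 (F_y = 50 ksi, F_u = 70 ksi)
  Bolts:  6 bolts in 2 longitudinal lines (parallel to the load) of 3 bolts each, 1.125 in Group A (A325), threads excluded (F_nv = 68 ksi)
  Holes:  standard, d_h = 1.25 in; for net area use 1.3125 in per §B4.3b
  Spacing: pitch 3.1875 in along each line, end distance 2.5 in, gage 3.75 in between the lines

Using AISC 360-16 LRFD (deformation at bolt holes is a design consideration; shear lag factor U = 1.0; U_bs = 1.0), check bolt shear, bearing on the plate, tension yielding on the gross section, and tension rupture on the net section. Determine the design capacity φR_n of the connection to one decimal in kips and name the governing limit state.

Bolt shear: A_b = π(1.125)²/4 = 0.99402 in². φR_n = 0.75 × 68 × 0.99402 × 6 × 1 = 304.2 kips.
Bearing (0.5 in plate, F_u = 70 ksi): end bolts L_c = 2.5 − 1.25/2 = 1.875, R_n = min(1.2×1.875×0.5×70, 2.4×1.125×0.5×70) = 78.75 kips/bolt; interior L_c = 3.1875 − 1.25 = 1.9375, R_n = 81.375 kips/bolt. φR_n = 0.75 × (2×78.75 + 4×81.375) = 362.3 kips.
Tension yield (gross): A_g = 9.125×0.5 = 4.5625 in². φR_n = 0.90 × 50 × 4.5625 = 205.3 kips.
Tension rupture (net): A_n = (9.125 − 2×1.3125)×0.5 = 3.25 in² (U = 1.0, A_e = A_n). φR_n = 0.75 × 70 × 3.25 = 170.6 kips.
Governing: min(304.2, 362.3, 205.3, 170.6) = 170.6 kips → net-section rupture.

170.6 kips (net-section rupture governs)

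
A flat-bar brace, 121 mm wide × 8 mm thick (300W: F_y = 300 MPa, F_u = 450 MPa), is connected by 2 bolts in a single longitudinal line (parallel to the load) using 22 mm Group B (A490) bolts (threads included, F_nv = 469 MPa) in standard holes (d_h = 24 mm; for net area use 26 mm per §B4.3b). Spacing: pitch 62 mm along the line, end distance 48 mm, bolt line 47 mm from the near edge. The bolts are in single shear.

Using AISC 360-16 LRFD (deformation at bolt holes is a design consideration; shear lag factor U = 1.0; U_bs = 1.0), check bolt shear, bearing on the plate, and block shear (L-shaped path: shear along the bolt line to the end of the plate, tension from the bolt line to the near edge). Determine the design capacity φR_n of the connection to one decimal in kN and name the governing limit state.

Bolt shear: A_b = π(22)²/4 = 380.13 mm². φR_n = 0.75 × 469 × 380.13 × 2 × 1 = 267.4 kN.
Bearing (8 mm plate, F_u = 450 MPa): end bolts L_c = 48 − 24/2 = 36, R_n = min(1.2×36×8×450, 2.4×22×8×450) = 155.52 kN/bolt; interior L_c = 62 − 24 = 38, R_n = 164.16 kN/bolt. φR_n = 0.75 × (1×155.52 + 1×164.16) = 239.8 kN.
Block shear: shear path 1×[48+1×62] = 1×110 mm, A_gv = 880, A_nv = 1×(110 − 1.5×26)×8 = 568 mm²; tension to near edge: (47 − 0.5×26)×8 = 272 mm². R_n = min(0.6×450×568, 0.6×300×880) + 1.0×450×272 = min(153.36, 158.4) + 122.4 = 275.76 kN. φR_n = 0.75 × 275.76 = 206.8 kN.
Governing: min(267.4, 239.8, 206.8) = 206.8 kN → block shear.

206.8 kN (block shear governs)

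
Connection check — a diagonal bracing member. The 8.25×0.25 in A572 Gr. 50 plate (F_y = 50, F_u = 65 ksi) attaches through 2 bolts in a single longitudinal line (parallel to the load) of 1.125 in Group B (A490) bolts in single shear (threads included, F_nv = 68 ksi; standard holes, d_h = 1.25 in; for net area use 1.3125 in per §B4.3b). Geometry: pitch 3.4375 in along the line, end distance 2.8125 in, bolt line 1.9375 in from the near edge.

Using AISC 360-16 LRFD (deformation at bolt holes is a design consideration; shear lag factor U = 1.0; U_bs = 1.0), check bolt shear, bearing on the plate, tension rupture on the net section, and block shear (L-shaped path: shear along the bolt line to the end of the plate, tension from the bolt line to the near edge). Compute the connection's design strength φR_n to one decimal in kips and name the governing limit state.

46.9 kips (block shear governs)

Bolt shear: A_b = π(1.125)²/4 = 0.99402 in². φR_n = 0.75 × 68 × 0.99402 × 2 × 1 = 101.4 kips.
Bearing (0.25 in plate, F_u = 65 ksi): end bolts L_c = 2.8125 − 1.25/2 = 2.1875, R_n = min(1.2×2.1875×0.25×65, 2.4×1.125×0.25×65) = 42.656 kips/bolt; interior L_c = 3.4375 − 1.25 = 2.1875, R_n = 42.656 kips/bolt. φR_n = 0.75 × (1×42.656 + 1×42.656) = 64.0 kips.
Tension rupture (net): A_n = (8.25 − 1×1.3125)×0.25 = 1.7344 in² (U = 1.0, A_e = A_n). φR_n = 0.75 × 65 × 1.7344 = 84.6 kips.
Block shear: shear path 1×[2.8125+1×3.4375] = 1×6.25 in, A_gv = 1.5625, A_nv = 1×(6.25 − 1.5×1.3125)×0.25 = 1.0703 in²; tension to near edge: (1.9375 − 0.5×1.3125)×0.25 = 0.32031 in². R_n = min(0.6×65×1.0703, 0.6×50×1.5625) + 1.0×65×0.32031 = min(41.742, 46.875) + 20.82 = 62.562 kips. φR_n = 0.75 × 62.562 = 46.9 kips.
Governing: min(101.4, 64.0, 84.6, 46.9) = 46.9 kips → block shear.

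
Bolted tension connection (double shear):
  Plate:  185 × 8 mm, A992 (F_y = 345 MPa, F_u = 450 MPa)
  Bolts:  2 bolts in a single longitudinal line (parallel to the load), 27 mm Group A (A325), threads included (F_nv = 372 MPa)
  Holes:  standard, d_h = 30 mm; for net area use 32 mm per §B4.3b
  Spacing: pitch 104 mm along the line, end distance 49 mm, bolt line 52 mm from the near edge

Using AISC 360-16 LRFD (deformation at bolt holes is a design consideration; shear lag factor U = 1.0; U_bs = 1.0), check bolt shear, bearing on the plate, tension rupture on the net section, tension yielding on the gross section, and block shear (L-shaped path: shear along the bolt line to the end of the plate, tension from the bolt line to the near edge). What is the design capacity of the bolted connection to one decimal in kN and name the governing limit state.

Bolt shear: A_b = π(27)²/4 = 572.56 mm². φR_n = 0.75 × 372 × 572.56 × 2 × 2 = 639.0 kN.
Bearing (8 mm plate, F_u = 450 MPa): end bolts L_c = 49 − 30/2 = 34, R_n = min(1.2×34×8×450, 2.4×27×8×450) = 146.88 kN/bolt; interior L_c = 104 − 30 = 74, R_n = 233.28 kN/bolt. φR_n = 0.75 × (1×146.88 + 1×233.28) = 285.1 kN.
Tension rupture (net): A_n = (185 − 1×32)×8 = 1224 mm² (U = 1.0, A_e = A_n). φR_n = 0.75 × 450 × 1224 = 413.1 kN.
Tension yield (gross): A_g = 185×8 = 1480 mm². φR_n = 0.90 × 345 × 1480 = 459.5 kN.
Block shear: shear path 1×[49+1×104] = 1×153 mm, A_gv = 1224, A_nv = 1×(153 − 1.5×32)×8 = 840 mm²; tension to near edge: (52 − 0.5×32)×8 = 288 mm². R_n = min(0.6×450×840, 0.6×345×1224) + 1.0×450×288 = min(226.8, 253.37) + 129.6 = 356.4 kN. φR_n = 0.75 × 356.4 = 267.3 kN.
Governing: min(639.0, 285.1, 413.1, 459.5, 267.3) = 267.3 kN → block shear.

267.3 kN (block shear governs)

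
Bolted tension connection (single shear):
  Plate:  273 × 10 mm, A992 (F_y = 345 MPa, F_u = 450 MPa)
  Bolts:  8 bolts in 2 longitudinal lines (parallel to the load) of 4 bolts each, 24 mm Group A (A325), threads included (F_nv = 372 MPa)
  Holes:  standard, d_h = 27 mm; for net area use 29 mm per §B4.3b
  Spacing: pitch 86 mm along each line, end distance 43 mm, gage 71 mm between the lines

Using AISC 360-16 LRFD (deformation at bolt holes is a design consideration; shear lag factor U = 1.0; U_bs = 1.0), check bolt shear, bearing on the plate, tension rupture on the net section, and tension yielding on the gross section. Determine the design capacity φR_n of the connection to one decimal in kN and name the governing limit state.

Bolt shear: A_b = π(24)²/4 = 452.39 mm². φR_n = 0.75 × 372 × 452.39 × 8 × 1 = 1009.7 kN.
Bearing (10 mm plate, F_u = 450 MPa): end bolts L_c = 43 − 27/2 = 29.5, R_n = min(1.2×29.5×10×450, 2.4×24×10×450) = 159.3 kN/bolt; interior L_c = 86 − 27 = 59, R_n = 259.2 kN/bolt. φR_n = 0.75 × (2×159.3 + 6×259.2) = 1405.4 kN.
Tension rupture (net): A_n = (273 − 2×29)×10 = 2150 mm² (U = 1.0, A_e = A_n). φR_n = 0.75 × 450 × 2150 = 725.6 kN.
Tension yield (gross): A_g = 273×10 = 2730 mm². φR_n = 0.90 × 345 × 2730 = 847.7 kN.
Governing: min(1009.7, 1405.4, 725.6, 847.7) = 725.6 kN → net-section rupture.

725.6 kN (net-section rupture governs)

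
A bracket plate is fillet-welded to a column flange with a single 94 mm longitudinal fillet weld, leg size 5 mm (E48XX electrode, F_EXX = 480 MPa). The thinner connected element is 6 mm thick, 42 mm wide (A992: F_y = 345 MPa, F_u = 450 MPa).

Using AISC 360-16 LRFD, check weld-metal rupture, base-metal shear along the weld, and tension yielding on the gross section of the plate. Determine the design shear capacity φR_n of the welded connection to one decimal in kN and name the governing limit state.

71.8 kN (weld metal governs)

Weld metal: throat = 0.707×5 = 3.535 mm, L = 94 mm. φR_n = 0.75 × 0.6 × 480 × 3.535 × 94 = 71.8 kN.
Base metal shear (6 mm plate): yield φR_n = 1.0×0.6×345×6×94 = 116.7 kN; rupture φR_n = 0.75×0.6×450×6×94 = 114.2 kN; take 114.2 kN (rupture).
Tension yield (gross): A_g = 42×6 = 252 mm². φR_n = 0.90 × 345 × 252 = 78.2 kN.
Governing: min(71.8, 114.2, 78.2) = 71.8 kN → weld metal.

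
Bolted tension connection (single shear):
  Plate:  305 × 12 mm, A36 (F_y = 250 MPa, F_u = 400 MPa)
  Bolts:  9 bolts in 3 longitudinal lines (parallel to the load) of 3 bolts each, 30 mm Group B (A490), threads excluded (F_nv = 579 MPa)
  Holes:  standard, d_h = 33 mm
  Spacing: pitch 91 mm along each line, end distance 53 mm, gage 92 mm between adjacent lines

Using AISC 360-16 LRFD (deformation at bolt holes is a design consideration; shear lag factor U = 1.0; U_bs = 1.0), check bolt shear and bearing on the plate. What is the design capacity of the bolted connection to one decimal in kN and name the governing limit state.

Bolt shear: A_b = π(30)²/4 = 706.86 mm². φR_n = 0.75 × 579 × 706.86 × 9 × 1 = 2762.6 kN.
Bearing (12 mm plate, F_u = 400 MPa): end bolts L_c = 53 − 33/2 = 36.5, R_n = min(1.2×36.5×12×400, 2.4×30×12×400) = 210.24 kN/bolt; interior L_c = 91 − 33 = 58, R_n = 334.08 kN/bolt. φR_n = 0.75 × (3×210.24 + 6×334.08) = 1976.4 kN.
Governing: min(2762.6, 1976.4) = 1976.4 kN → bearing.

1976.4 kN (bearing governs)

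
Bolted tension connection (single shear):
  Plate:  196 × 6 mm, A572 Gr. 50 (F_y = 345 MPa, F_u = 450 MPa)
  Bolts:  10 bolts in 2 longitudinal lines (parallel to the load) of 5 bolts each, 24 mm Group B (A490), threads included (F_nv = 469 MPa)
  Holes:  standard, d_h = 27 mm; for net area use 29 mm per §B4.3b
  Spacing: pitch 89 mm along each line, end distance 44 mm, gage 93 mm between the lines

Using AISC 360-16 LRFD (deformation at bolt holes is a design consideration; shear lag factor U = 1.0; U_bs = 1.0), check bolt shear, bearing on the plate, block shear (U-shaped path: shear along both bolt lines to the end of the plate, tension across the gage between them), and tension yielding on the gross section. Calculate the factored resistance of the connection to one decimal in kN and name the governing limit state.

365.1 kN (gross-section yield governs)

Bolt shear: A_b = π(24)²/4 = 452.39 mm². φR_n = 0.75 × 469 × 452.39 × 10 × 1 = 1591.3 kN.
Bearing (6 mm plate, F_u = 450 MPa): end bolts L_c = 44 − 27/2 = 30.5, R_n = min(1.2×30.5×6×450, 2.4×24×6×450) = 98.82 kN/bolt; interior L_c = 89 − 27 = 62, R_n = 155.52 kN/bolt. φR_n = 0.75 × (2×98.82 + 8×155.52) = 1081.4 kN.
Block shear: shear path 2×[44+4×89] = 2×400 mm, A_gv = 4800, A_nv = 2×(400 − 4.5×29)×6 = 3234 mm²; tension across gage: (93 − 1×29)×6 = 384 mm². R_n = min(0.6×450×3234, 0.6×345×4800) + 1.0×450×384 = min(873.18, 993.6) + 172.8 = 1046 kN. φR_n = 0.75 × 1046 = 784.5 kN.
Tension yield (gross): A_g = 196×6 = 1176 mm². φR_n = 0.90 × 345 × 1176 = 365.1 kN.
Governing: min(1591.3, 1081.4, 784.5, 365.1) = 365.1 kN → gross-section yield.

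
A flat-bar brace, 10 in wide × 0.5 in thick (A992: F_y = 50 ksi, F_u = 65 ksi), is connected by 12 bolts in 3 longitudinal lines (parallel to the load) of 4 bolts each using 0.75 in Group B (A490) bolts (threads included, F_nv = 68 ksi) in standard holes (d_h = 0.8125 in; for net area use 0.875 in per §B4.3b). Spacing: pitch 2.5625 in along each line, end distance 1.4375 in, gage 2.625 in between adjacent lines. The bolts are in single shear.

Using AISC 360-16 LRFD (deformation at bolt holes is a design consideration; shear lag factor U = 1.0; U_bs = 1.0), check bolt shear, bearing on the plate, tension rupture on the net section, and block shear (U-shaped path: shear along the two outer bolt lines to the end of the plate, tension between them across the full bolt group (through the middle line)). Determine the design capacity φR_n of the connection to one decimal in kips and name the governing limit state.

179.8 kips (net-section rupture governs)

Bolt shear: A_b = π(0.75)²/4 = 0.44179 in². φR_n = 0.75 × 68 × 0.44179 × 12 × 1 = 270.4 kips.
Bearing (0.5 in plate, F_u = 65 ksi): end bolts L_c = 1.4375 − 0.8125/2 = 1.03125, R_n = min(1.2×1.03125×0.5×65, 2.4×0.75×0.5×65) = 40.219 kips/bolt; interior L_c = 2.5625 − 0.8125 = 1.75, R_n = 58.5 kips/bolt. φR_n = 0.75 × (3×40.219 + 9×58.5) = 485.4 kips.
Tension rupture (net): A_n = (10 − 3×0.875)×0.5 = 3.6875 in² (U = 1.0, A_e = A_n). φR_n = 0.75 × 65 × 3.6875 = 179.8 kips.
Block shear: shear path 2×[1.4375+3×2.5625] = 2×9.125 in, A_gv = 9.125, A_nv = 2×(9.125 − 3.5×0.875)×0.5 = 6.0625 in²; tension across gage: (5.25 − 2×0.875)×0.5 = 1.75 in². R_n = min(0.6×65×6.0625, 0.6×50×9.125) + 1.0×65×1.75 = min(236.44, 273.75) + 113.75 = 350.19 kips. φR_n = 0.75 × 350.19 = 262.6 kips.
Governing: min(270.4, 485.4, 179.8, 262.6) = 179.8 kips → net-section rupture.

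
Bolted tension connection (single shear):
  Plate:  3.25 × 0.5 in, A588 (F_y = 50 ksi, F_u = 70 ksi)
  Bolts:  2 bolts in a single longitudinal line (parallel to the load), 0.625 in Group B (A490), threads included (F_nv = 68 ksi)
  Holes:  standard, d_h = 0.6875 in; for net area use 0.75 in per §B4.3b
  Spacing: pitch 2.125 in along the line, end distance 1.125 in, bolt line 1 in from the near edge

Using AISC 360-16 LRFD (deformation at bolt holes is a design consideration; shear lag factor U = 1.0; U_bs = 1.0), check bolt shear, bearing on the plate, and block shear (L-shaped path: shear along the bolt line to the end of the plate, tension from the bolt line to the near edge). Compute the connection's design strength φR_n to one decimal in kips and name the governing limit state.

31.3 kips (bolt shear governs)

Bolt shear: A_b = π(0.625)²/4 = 0.3068 in². φR_n = 0.75 × 68 × 0.3068 × 2 × 1 = 31.3 kips.
Bearing (0.5 in plate, F_u = 70 ksi): end bolts L_c = 1.125 − 0.6875/2 = 0.78125, R_n = min(1.2×0.78125×0.5×70, 2.4×0.625×0.5×70) = 32.813 kips/bolt; interior L_c = 2.125 − 0.6875 = 1.4375, R_n = 52.5 kips/bolt. φR_n = 0.75 × (1×32.813 + 1×52.5) = 64.0 kips.
Block shear: shear path 1×[1.125+1×2.125] = 1×3.25 in, A_gv = 1.625, A_nv = 1×(3.25 − 1.5×0.75)×0.5 = 1.0625 in²; tension to near edge: (1 − 0.5×0.75)×0.5 = 0.3125 in². R_n = min(0.6×70×1.0625, 0.6×50×1.625) + 1.0×70×0.3125 = min(44.625, 48.75) + 21.875 = 66.5 kips. φR_n = 0.75 × 66.5 = 49.9 kips.
Governing: min(31.3, 64.0, 49.9) = 31.3 kips → bolt shear.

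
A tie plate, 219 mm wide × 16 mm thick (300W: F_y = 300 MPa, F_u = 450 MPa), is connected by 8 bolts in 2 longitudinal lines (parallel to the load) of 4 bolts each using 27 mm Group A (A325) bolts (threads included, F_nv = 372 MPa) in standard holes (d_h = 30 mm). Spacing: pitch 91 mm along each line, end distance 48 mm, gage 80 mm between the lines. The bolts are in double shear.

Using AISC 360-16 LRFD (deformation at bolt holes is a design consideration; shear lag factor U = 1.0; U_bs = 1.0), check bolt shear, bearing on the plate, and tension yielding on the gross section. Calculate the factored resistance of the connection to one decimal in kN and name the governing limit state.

946.1 kN (gross-section yield governs)

Bolt shear: A_b = π(27)²/4 = 572.56 mm². φR_n = 0.75 × 372 × 572.56 × 8 × 2 = 2555.9 kN.
Bearing (16 mm plate, F_u = 450 MPa): end bolts L_c = 48 − 30/2 = 33, R_n = min(1.2×33×16×450, 2.4×27×16×450) = 285.12 kN/bolt; interior L_c = 91 − 30 = 61, R_n = 466.56 kN/bolt. φR_n = 0.75 × (2×285.12 + 6×466.56) = 2527.2 kN.
Tension yield (gross): A_g = 219×16 = 3504 mm². φR_n = 0.90 × 300 × 3504 = 946.1 kN.
Governing: min(2555.9, 2527.2, 946.1) = 946.1 kN → gross-section yield.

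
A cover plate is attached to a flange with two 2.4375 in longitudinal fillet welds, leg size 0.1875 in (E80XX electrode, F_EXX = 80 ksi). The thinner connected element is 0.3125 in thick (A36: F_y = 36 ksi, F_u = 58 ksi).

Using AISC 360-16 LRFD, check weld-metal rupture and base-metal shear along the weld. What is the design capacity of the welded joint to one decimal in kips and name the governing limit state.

23.3 kips (weld metal governs)

Weld metal: throat = 0.707×0.1875 = 0.13256 in, L = 2×2.4375 = 4.875 in. φR_n = 0.75 × 0.6 × 80 × 0.13256 × 4.875 = 23.3 kips.
Base metal shear (0.3125 in plate): yield φR_n = 1.0×0.6×36×0.3125×4.875 = 32.9 kips; rupture φR_n = 0.75×0.6×58×0.3125×4.875 = 39.8 kips; take 32.9 kips (yield).
Governing: min(23.3, 32.9) = 23.3 kips → weld metal.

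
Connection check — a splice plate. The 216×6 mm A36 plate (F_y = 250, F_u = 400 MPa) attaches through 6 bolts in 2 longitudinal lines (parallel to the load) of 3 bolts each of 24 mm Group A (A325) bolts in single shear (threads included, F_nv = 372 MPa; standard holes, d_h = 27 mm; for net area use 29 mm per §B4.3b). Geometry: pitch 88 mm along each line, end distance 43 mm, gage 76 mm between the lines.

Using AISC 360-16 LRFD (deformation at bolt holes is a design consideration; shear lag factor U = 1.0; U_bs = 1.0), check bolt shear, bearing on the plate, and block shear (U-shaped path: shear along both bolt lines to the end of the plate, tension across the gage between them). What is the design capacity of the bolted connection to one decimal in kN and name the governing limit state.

380.3 kN (block shear governs)

Bolt shear: A_b = π(24)²/4 = 452.39 mm². φR_n = 0.75 × 372 × 452.39 × 6 × 1 = 757.3 kN.
Bearing (6 mm plate, F_u = 400 MPa): end bolts L_c = 43 − 27/2 = 29.5, R_n = min(1.2×29.5×6×400, 2.4×24×6×400) = 84.96 kN/bolt; interior L_c = 88 − 27 = 61, R_n = 138.24 kN/bolt. φR_n = 0.75 × (2×84.96 + 4×138.24) = 542.2 kN.
Block shear: shear path 2×[43+2×88] = 2×219 mm, A_gv = 2628, A_nv = 2×(219 − 2.5×29)×6 = 1758 mm²; tension across gage: (76 − 1×29)×6 = 282 mm². R_n = min(0.6×400×1758, 0.6×250×2628) + 1.0×400×282 = min(421.92, 394.2) + 112.8 = 507 kN. φR_n = 0.75 × 507 = 380.3 kN.
Governing: min(757.3, 542.2, 380.3) = 380.3 kN → block shear.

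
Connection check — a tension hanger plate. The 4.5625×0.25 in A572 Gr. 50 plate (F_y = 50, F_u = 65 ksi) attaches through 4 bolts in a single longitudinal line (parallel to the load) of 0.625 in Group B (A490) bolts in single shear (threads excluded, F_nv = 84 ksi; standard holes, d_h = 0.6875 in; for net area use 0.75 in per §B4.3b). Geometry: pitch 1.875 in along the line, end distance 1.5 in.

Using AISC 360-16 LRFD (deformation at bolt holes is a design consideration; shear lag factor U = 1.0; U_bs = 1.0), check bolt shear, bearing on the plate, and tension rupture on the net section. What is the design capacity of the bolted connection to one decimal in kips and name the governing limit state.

Bolt shear: A_b = π(0.625)²/4 = 0.3068 in². φR_n = 0.75 × 84 × 0.3068 × 4 × 1 = 77.3 kips.
Bearing (0.25 in plate, F_u = 65 ksi): end bolts L_c = 1.5 − 0.6875/2 = 1.15625, R_n = min(1.2×1.15625×0.25×65, 2.4×0.625×0.25×65) = 22.547 kips/bolt; interior L_c = 1.875 − 0.6875 = 1.1875, R_n = 23.156 kips/bolt. φR_n = 0.75 × (1×22.547 + 3×23.156) = 69.0 kips.
Tension rupture (net): A_n = (4.5625 − 1×0.75)×0.25 = 0.95313 in² (U = 1.0, A_e = A_n). φR_n = 0.75 × 65 × 0.95313 = 46.5 kips.
Governing: min(77.3, 69.0, 46.5) = 46.5 kips → net-section rupture.

46.5 kips (net-section rupture governs)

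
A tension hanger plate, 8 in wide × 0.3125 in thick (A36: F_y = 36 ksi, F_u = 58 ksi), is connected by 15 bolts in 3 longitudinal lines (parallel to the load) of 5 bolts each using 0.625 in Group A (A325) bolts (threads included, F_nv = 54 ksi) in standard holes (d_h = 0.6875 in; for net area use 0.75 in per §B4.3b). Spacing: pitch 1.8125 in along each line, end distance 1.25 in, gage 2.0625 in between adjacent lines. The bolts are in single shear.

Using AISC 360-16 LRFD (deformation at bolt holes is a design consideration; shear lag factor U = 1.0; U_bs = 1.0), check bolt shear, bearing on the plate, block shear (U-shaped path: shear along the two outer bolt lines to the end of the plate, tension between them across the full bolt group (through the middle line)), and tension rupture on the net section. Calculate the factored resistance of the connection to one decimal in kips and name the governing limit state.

Bolt shear: A_b = π(0.625)²/4 = 0.3068 in². φR_n = 0.75 × 54 × 0.3068 × 15 × 1 = 186.4 kips.
Bearing (0.3125 in plate, F_u = 58 ksi): end bolts L_c = 1.25 − 0.6875/2 = 0.90625, R_n = min(1.2×0.90625×0.3125×58, 2.4×0.625×0.3125×58) = 19.711 kips/bolt; interior L_c = 1.8125 − 0.6875 = 1.125, R_n = 24.469 kips/bolt. φR_n = 0.75 × (3×19.711 + 12×24.469) = 264.6 kips.
Block shear: shear path 2×[1.25+4×1.8125] = 2×8.5 in, A_gv = 5.3125, A_nv = 2×(8.5 − 4.5×0.75)×0.3125 = 3.2031 in²; tension across gage: (4.125 − 2×0.75)×0.3125 = 0.82031 in². R_n = min(0.6×58×3.2031, 0.6×36×5.3125) + 1.0×58×0.82031 = min(111.47, 114.75) + 47.578 = 159.05 kips. φR_n = 0.75 × 159.05 = 119.3 kips.
Tension rupture (net): A_n = (8 − 3×0.75)×0.3125 = 1.7969 in² (U = 1.0, A_e = A_n). φR_n = 0.75 × 58 × 1.7969 = 78.2 kips.
Governing: min(186.4, 264.6, 119.3, 78.2) = 78.2 kips → net-section rupture.

78.2 kips (net-section rupture governs)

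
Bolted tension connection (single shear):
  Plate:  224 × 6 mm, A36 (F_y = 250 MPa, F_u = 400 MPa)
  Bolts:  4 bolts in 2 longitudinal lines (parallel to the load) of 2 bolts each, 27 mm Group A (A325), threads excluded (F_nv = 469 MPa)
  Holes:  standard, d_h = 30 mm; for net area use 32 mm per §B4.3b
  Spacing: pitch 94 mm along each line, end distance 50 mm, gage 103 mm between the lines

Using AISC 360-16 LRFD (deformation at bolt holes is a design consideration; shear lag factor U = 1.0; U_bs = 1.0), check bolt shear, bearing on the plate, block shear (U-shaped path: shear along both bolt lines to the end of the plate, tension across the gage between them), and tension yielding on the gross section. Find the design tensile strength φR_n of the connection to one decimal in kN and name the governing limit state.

302.4 kN (gross-section yield governs)

Bolt shear: A_b = π(27)²/4 = 572.56 mm². φR_n = 0.75 × 469 × 572.56 × 4 × 1 = 805.6 kN.
Bearing (6 mm plate, F_u = 400 MPa): end bolts L_c = 50 − 30/2 = 35, R_n = min(1.2×35×6×400, 2.4×27×6×400) = 100.8 kN/bolt; interior L_c = 94 − 30 = 64, R_n = 155.52 kN/bolt. φR_n = 0.75 × (2×100.8 + 2×155.52) = 384.5 kN.
Block shear: shear path 2×[50+1×94] = 2×144 mm, A_gv = 1728, A_nv = 2×(144 − 1.5×32)×6 = 1152 mm²; tension across gage: (103 − 1×32)×6 = 426 mm². R_n = min(0.6×400×1152, 0.6×250×1728) + 1.0×400×426 = min(276.48, 259.2) + 170.4 = 429.6 kN. φR_n = 0.75 × 429.6 = 322.2 kN.
Tension yield (gross): A_g = 224×6 = 1344 mm². φR_n = 0.90 × 250 × 1344 = 302.4 kN.
Governing: min(805.6, 384.5, 322.2, 302.4) = 302.4 kN → gross-section yield.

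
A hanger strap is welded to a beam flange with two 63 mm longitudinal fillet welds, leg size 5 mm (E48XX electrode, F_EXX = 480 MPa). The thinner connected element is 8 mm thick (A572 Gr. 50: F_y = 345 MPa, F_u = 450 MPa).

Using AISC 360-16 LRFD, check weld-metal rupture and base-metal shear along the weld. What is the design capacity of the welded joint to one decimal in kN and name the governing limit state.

96.2 kN (weld metal governs)

Weld metal: throat = 0.707×5 = 3.535 mm, L = 2×63 = 126 mm. φR_n = 0.75 × 0.6 × 480 × 3.535 × 126 = 96.2 kN.
Base metal shear (8 mm plate): yield φR_n = 1.0×0.6×345×8×126 = 208.7 kN; rupture φR_n = 0.75×0.6×450×8×126 = 204.1 kN; take 204.1 kN (rupture).
Governing: min(96.2, 204.1) = 96.2 kN → weld metal.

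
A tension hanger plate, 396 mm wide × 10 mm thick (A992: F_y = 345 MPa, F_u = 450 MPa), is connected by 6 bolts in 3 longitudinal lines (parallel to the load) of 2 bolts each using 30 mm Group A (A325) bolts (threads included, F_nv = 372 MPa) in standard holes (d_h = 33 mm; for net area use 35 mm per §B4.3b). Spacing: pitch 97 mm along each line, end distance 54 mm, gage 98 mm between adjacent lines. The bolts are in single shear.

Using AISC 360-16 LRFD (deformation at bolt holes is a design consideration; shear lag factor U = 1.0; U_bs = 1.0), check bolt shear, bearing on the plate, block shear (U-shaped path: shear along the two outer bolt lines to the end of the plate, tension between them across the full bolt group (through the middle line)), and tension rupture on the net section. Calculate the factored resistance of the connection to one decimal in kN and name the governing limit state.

Bolt shear: A_b = π(30)²/4 = 706.86 mm². φR_n = 0.75 × 372 × 706.86 × 6 × 1 = 1183.3 kN.
Bearing (10 mm plate, F_u = 450 MPa): end bolts L_c = 54 − 33/2 = 37.5, R_n = min(1.2×37.5×10×450, 2.4×30×10×450) = 202.5 kN/bolt; interior L_c = 97 − 33 = 64, R_n = 324 kN/bolt. φR_n = 0.75 × (3×202.5 + 3×324) = 1184.6 kN.
Block shear: shear path 2×[54+1×97] = 2×151 mm, A_gv = 3020, A_nv = 2×(151 − 1.5×35)×10 = 1970 mm²; tension across gage: (196 − 2×35)×10 = 1260 mm². R_n = min(0.6×450×1970, 0.6×345×3020) + 1.0×450×1260 = min(531.9, 625.14) + 567 = 1098.9 kN. φR_n = 0.75 × 1098.9 = 824.2 kN.
Tension rupture (net): A_n = (396 − 3×35)×10 = 2910 mm² (U = 1.0, A_e = A_n). φR_n = 0.75 × 450 × 2910 = 982.1 kN.
Governing: min(1183.3, 1184.6, 824.2, 982.1) = 824.2 kN → block shear.

824.2 kN (block shear governs)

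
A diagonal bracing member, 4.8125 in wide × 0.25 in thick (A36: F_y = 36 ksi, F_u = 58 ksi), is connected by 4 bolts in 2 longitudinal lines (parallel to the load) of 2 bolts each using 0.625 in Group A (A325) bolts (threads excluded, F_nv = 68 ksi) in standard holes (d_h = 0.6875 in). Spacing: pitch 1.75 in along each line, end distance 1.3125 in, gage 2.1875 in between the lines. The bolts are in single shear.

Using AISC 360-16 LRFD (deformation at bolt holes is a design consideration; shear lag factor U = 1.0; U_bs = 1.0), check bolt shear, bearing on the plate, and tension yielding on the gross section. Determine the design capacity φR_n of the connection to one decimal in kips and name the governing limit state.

Bolt shear: A_b = π(0.625)²/4 = 0.3068 in². φR_n = 0.75 × 68 × 0.3068 × 4 × 1 = 62.6 kips.
Bearing (0.25 in plate, F_u = 58 ksi): end bolts L_c = 1.3125 − 0.6875/2 = 0.96875, R_n = min(1.2×0.96875×0.25×58, 2.4×0.625×0.25×58) = 16.856 kips/bolt; interior L_c = 1.75 − 0.6875 = 1.0625, R_n = 18.488 kips/bolt. φR_n = 0.75 × (2×16.856 + 2×18.488) = 53.0 kips.
Tension yield (gross): A_g = 4.8125×0.25 = 1.2031 in². φR_n = 0.90 × 36 × 1.2031 = 39.0 kips.
Governing: min(62.6, 53.0, 39.0) = 39.0 kips → gross-section yield.

39.0 kips (gross-section yield governs)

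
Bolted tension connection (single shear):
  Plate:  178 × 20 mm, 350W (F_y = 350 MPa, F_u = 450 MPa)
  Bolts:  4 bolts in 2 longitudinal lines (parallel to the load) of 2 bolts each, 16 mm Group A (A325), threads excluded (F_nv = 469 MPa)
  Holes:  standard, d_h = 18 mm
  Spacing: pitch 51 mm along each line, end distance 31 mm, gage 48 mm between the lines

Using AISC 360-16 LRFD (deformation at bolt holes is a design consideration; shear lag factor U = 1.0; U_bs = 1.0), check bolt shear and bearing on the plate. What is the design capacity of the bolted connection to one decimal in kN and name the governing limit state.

Bolt shear: A_b = π(16)²/4 = 201.06 mm². φR_n = 0.75 × 469 × 201.06 × 4 × 1 = 282.9 kN.
Bearing (20 mm plate, F_u = 450 MPa): end bolts L_c = 31 − 18/2 = 22, R_n = min(1.2×22×20×450, 2.4×16×20×450) = 237.6 kN/bolt; interior L_c = 51 − 18 = 33, R_n = 345.6 kN/bolt. φR_n = 0.75 × (2×237.6 + 2×345.6) = 874.8 kN.
Governing: min(282.9, 874.8) = 282.9 kN → bolt shear.

282.9 kN (bolt shear governs)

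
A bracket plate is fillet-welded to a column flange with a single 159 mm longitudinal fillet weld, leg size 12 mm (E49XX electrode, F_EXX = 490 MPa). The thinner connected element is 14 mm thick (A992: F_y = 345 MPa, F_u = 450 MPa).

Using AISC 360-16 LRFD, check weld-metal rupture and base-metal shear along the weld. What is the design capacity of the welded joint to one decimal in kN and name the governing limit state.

297.4 kN (weld metal governs)

Weld metal: throat = 0.707×12 = 8.484 mm, L = 159 mm. φR_n = 0.75 × 0.6 × 490 × 8.484 × 159 = 297.4 kN.
Base metal shear (14 mm plate): yield φR_n = 1.0×0.6×345×14×159 = 460.8 kN; rupture φR_n = 0.75×0.6×450×14×159 = 450.8 kN; take 450.8 kN (rupture).
Governing: min(297.4, 450.8) = 297.4 kN → weld metal.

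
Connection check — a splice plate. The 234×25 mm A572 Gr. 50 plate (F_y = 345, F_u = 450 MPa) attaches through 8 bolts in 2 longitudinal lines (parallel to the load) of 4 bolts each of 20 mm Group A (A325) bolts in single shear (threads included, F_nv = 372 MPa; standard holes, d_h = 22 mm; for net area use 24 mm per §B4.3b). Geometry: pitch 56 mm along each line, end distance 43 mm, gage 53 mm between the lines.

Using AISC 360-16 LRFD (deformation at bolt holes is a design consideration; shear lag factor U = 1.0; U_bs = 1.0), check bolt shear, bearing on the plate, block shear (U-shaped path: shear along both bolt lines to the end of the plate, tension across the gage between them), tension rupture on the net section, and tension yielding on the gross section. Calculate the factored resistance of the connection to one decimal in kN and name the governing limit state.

701.2 kN (bolt shear governs)

Bolt shear: A_b = π(20)²/4 = 314.16 mm². φR_n = 0.75 × 372 × 314.16 × 8 × 1 = 701.2 kN.
Bearing (25 mm plate, F_u = 450 MPa): end bolts L_c = 43 − 22/2 = 32, R_n = min(1.2×32×25×450, 2.4×20×25×450) = 432 kN/bolt; interior L_c = 56 − 22 = 34, R_n = 459 kN/bolt. φR_n = 0.75 × (2×432 + 6×459) = 2713.5 kN.
Block shear: shear path 2×[43+3×56] = 2×211 mm, A_gv = 10550, A_nv = 2×(211 − 3.5×24)×25 = 6350 mm²; tension across gage: (53 − 1×24)×25 = 725 mm². R_n = min(0.6×450×6350, 0.6×345×10550) + 1.0×450×725 = min(1714.5, 2183.9) + 326.25 = 2040.8 kN. φR_n = 0.75 × 2040.8 = 1530.6 kN.
Tension rupture (net): A_n = (234 − 2×24)×25 = 4650 mm² (U = 1.0, A_e = A_n). φR_n = 0.75 × 450 × 4650 = 1569.4 kN.
Tension yield (gross): A_g = 234×25 = 5850 mm². φR_n = 0.90 × 345 × 5850 = 1816.4 kN.
Governing: min(701.2, 2713.5, 1530.6, 1569.4, 1816.4) = 701.2 kN → bolt shear.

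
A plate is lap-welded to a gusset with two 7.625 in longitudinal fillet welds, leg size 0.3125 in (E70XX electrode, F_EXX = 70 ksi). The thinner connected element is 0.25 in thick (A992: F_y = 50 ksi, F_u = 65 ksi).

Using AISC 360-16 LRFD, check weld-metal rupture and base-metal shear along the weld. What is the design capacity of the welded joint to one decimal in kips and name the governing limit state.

106.1 kips (weld metal governs)

Weld metal: throat = 0.707×0.3125 = 0.22094 in, L = 2×7.625 = 15.25 in. φR_n = 0.75 × 0.6 × 70 × 0.22094 × 15.25 = 106.1 kips.
Base metal shear (0.25 in plate): yield φR_n = 1.0×0.6×50×0.25×15.25 = 114.4 kips; rupture φR_n = 0.75×0.6×65×0.25×15.25 = 111.5 kips; take 111.5 kips (rupture).
Governing: min(106.1, 111.5) = 106.1 kips → weld metal.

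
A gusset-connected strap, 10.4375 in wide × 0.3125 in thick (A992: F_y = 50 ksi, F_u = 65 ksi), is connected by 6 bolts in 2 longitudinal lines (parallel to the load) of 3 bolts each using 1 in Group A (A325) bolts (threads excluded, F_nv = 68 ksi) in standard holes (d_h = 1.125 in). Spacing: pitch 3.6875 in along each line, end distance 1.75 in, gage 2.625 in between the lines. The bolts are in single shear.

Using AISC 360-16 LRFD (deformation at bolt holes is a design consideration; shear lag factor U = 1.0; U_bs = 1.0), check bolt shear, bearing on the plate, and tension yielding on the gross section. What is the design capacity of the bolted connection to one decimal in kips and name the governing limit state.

146.8 kips (gross-section yield governs)

Bolt shear: A_b = π(1)²/4 = 0.7854 in². φR_n = 0.75 × 68 × 0.7854 × 6 × 1 = 240.3 kips.
Bearing (0.3125 in plate, F_u = 65 ksi): end bolts L_c = 1.75 − 1.125/2 = 1.1875, R_n = min(1.2×1.1875×0.3125×65, 2.4×1×0.3125×65) = 28.945 kips/bolt; interior L_c = 3.6875 − 1.125 = 2.5625, R_n = 48.75 kips/bolt. φR_n = 0.75 × (2×28.945 + 4×48.75) = 189.7 kips.
Tension yield (gross): A_g = 10.4375×0.3125 = 3.2617 in². φR_n = 0.90 × 50 × 3.2617 = 146.8 kips.
Governing: min(240.3, 189.7, 146.8) = 146.8 kips → gross-section yield.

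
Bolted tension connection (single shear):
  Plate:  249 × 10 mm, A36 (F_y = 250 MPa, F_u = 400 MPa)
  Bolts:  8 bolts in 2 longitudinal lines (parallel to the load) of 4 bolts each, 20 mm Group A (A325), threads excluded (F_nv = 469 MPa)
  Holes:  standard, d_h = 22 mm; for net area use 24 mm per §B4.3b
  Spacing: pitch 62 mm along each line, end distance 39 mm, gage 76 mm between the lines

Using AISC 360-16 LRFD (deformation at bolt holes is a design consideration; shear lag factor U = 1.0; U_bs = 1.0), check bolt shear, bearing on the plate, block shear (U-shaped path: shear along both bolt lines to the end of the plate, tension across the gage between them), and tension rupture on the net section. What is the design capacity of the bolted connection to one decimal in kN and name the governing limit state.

Bolt shear: A_b = π(20)²/4 = 314.16 mm². φR_n = 0.75 × 469 × 314.16 × 8 × 1 = 884.0 kN.
Bearing (10 mm plate, F_u = 400 MPa): end bolts L_c = 39 − 22/2 = 28, R_n = min(1.2×28×10×400, 2.4×20×10×400) = 134.4 kN/bolt; interior L_c = 62 − 22 = 40, R_n = 192 kN/bolt. φR_n = 0.75 × (2×134.4 + 6×192) = 1065.6 kN.
Block shear: shear path 2×[39+3×62] = 2×225 mm, A_gv = 4500, A_nv = 2×(225 − 3.5×24)×10 = 2820 mm²; tension across gage: (76 − 1×24)×10 = 520 mm². R_n = min(0.6×400×2820, 0.6×250×4500) + 1.0×400×520 = min(676.8, 675) + 208 = 883 kN. φR_n = 0.75 × 883 = 662.3 kN.
Tension rupture (net): A_n = (249 − 2×24)×10 = 2010 mm² (U = 1.0, A_e = A_n). φR_n = 0.75 × 400 × 2010 = 603.0 kN.
Governing: min(884.0, 1065.6, 662.3, 603.0) = 603.0 kN → net-section rupture.

603.0 kN (net-section rupture governs)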